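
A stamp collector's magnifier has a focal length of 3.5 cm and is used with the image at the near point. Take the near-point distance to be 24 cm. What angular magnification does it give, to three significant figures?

7.86

M = 1 + D/f = 1 + 24/3.5 = 7.857.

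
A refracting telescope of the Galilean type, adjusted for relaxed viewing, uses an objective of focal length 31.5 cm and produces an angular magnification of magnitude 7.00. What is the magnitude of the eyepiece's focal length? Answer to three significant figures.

4.50 cm

|M| = f_obj/|f_eye|, so |f_eye| = f_obj/|M| = 31.5/7.0 = 4.500 cm.
(The eyepiece is diverging, so its signed focal length is -4.500 cm.)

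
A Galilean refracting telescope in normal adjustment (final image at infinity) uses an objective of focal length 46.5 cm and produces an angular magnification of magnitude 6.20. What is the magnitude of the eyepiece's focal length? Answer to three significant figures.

7.50 cm

|M| = f_obj/|f_eye|, so |f_eye| = f_obj/|M| = 46.5/6.2 = 7.500 cm.
(The eyepiece is diverging, so its signed focal length is -7.500 cm.)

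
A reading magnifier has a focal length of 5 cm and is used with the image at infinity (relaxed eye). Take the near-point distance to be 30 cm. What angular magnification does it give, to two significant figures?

6.0

M = D/f = 30/5 = 6.000.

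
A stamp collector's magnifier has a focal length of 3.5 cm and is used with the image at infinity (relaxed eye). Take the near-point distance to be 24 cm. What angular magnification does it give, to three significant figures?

6.86

M = D/f = 24/3.5 = 6.857.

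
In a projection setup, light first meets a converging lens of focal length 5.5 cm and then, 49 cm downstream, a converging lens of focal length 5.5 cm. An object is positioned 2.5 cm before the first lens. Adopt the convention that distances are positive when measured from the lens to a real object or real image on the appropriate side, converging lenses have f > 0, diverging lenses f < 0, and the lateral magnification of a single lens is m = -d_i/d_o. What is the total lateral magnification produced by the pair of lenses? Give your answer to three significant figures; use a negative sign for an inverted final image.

-0.210

Lens 1: 1/d_i1 = 1/f_1 - 1/d_o1 = 1/5.5 - 1/2.5 = -0.21818 cm^-1, so d_i1 = -4.583 cm.
m_1 = -(-4.583)/2.5 = 1.8333.
The intermediate image is virtual, 4.583 cm to the left of lens 1, so d_o2 = L - d_i1 = 49 - (-4.583) = 53.583 cm.
Lens 2: 1/d_i2 = 1/f_2 - 1/d_o2 = 1/5.5 - 1/(53.583) = 0.16316 cm^-1, so d_i2 = 6.129 cm.
m_2 = -(6.129)/(53.583) = -0.1144.
Overall magnification: m = m_1 m_2 = -0.2097.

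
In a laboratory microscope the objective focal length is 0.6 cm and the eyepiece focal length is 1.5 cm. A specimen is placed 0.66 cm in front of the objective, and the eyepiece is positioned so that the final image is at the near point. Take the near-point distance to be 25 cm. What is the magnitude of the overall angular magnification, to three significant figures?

177

Objective: 1/d_i = 1/f_obj - 1/d_o = 1/0.6 - 1/0.66 = 0.15152 cm^-1, so d_i = 6.600 cm.
m_obj = -d_i/d_o = -6.600/0.66 = -10.000.
Eyepiece angular magnification (image at near point): M_eye = 1 + D/f_e = 1 + 25/1.5 = 17.667.
Overall M = m_obj x M_eye = (-10.000)(17.667) = -176.67.
|M| = 176.67.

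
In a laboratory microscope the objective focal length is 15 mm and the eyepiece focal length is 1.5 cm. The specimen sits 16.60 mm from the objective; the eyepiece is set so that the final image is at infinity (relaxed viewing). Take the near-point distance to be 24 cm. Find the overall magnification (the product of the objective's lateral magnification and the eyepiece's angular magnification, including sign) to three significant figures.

Convert to cm: f_obj = 15 mm = 1.5 cm; d_o = 16.60 mm = 1.66 cm.
Objective: 1/d_i = 1/f_obj - 1/d_o = 1/1.5 - 1/1.66 = 0.06426 cm^-1, so d_i = 15.563 cm.
m_obj = -d_i/d_o = -15.563/1.66 = -9.375.
Eyepiece angular magnification (image at infinity): M_eye = D/f_e = 24/1.5 = 16.000.
Overall M = m_obj x M_eye = (-9.375)(16.000) = -150.00.

-150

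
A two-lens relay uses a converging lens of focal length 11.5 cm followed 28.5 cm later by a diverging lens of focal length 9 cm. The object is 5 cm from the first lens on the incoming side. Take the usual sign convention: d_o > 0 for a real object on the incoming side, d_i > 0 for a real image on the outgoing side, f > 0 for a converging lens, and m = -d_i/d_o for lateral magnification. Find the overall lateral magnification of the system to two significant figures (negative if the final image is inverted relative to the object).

Applying the thin-lens equation to the first lens, 1/11.5 = 1/5 + 1/d_i1, which gives d_i1 = -8.846 cm.
Its lateral magnification is m_1 = -d_i1/d_o1 = -(-8.846)/5 = 1.7692.
With d_i1 < 0 the first image is virtual and lies on the object side; the object distance for lens 2 is d_o2 = 28.5 - (-8.846) = 37.346 cm.
Applying the thin-lens equation again with f_2 = -9 cm and d_o2 = 37.346 cm gives d_i2 = -7.252 cm.
m_2 = -(-7.252)/(37.346) = 0.1942.
Total m = m_1 x m_2 = (1.7692)(0.1942) = 0.3436.

0.34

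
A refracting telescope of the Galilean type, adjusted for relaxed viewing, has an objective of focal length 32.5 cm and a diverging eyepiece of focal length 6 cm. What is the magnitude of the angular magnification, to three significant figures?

5.42

|M| = f_obj/|f_eye| = 32.5/6 = 5.417.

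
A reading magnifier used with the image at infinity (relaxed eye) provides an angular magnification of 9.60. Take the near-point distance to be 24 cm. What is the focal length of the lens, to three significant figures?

2.50 cm

For the image at infinity, M = D/f.
f = D/M = 24/9.6 = 2.500 cm.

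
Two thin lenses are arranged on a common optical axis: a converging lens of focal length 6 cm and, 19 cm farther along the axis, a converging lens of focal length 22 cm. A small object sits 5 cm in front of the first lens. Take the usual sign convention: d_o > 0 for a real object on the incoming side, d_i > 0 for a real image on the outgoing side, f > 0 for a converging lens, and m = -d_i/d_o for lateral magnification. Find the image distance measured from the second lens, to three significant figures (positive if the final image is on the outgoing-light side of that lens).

Lens 1: 1/d_i1 = 1/f_1 - 1/d_o1 = 1/6 - 1/5 = -0.03333 cm^-1, so d_i1 = -30.000 cm.
With d_i1 < 0 the first image is virtual and lies on the object side; the object distance for lens 2 is d_o2 = 19 - (-30.000) = 49.000 cm.
Lens 2: 1/d_i2 = 1/f_2 - 1/d_o2 = 1/22 - 1/(49.000) = 0.02505 cm^-1, so d_i2 = 39.926 cm.

39.9 cm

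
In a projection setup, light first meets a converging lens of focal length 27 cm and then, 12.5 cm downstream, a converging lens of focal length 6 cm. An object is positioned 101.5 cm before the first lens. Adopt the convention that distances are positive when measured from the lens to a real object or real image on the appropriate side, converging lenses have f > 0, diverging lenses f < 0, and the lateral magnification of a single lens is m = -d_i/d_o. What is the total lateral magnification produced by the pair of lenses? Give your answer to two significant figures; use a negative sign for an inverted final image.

First lens: d_i1 = 1/(1/27 - 1/101.5) = 36.785 cm.
m_1 = -(36.785)/101.5 = -0.3624.
Since 36.785 cm > 12.5 cm, the first image lies past the second lens and serves as a virtual object: d_o2 = L - d_i1 = -24.285 cm.
Second lens: d_i2 = 1/(1/6 - 1/(-24.285)) = 4.811 cm.
m_2 = -(4.811)/(-24.285) = 0.1981.
Overall magnification: m = m_1 m_2 = -0.0718.

-0.072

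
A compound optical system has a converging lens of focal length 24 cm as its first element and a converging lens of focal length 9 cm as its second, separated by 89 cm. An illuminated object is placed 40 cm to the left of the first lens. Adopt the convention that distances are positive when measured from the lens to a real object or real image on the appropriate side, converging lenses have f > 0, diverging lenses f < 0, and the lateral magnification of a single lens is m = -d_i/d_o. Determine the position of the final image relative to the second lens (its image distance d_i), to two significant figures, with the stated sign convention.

13 cm

Applying the thin-lens equation to the first lens, 1/24 = 1/40 + 1/d_i1, which gives d_i1 = 60.000 cm.
Object distance for lens 2: d_o2 = 89 - 60.000 = 29.000 cm.
Applying the thin-lens equation again with f_2 = 9 cm and d_o2 = 29.000 cm gives d_i2 = 13.050 cm.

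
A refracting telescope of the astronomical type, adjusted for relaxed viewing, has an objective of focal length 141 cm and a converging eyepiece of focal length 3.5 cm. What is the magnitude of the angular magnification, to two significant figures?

40

|M| = f_obj/|f_eye| = 141/3.5 = 40.286.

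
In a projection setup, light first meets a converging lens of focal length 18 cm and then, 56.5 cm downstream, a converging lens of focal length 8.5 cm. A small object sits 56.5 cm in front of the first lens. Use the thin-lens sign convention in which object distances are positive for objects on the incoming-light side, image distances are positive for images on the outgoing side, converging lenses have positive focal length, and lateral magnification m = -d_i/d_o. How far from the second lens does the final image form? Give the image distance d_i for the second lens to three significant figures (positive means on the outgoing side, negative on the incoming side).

11.8 cm

Applying the thin-lens equation to the first lens, 1/18 = 1/56.5 + 1/d_i1, which gives d_i1 = 26.416 cm.
That image sits 30.084 cm in front of the second lens, so d_o2 = 30.084 cm.
Applying the thin-lens equation again with f_2 = 8.5 cm and d_o2 = 30.084 cm gives d_i2 = 11.847 cm.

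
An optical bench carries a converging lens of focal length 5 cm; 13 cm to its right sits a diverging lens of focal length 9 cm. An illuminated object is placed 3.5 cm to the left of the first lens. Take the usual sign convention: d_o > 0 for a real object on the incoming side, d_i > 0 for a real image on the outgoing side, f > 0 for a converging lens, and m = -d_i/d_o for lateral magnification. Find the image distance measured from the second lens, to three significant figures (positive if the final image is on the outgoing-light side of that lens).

Applying the thin-lens equation to the first lens, 1/5 = 1/3.5 + 1/d_i1, which gives d_i1 = -11.667 cm.
The intermediate image is virtual, 11.667 cm to the left of lens 1, so d_o2 = L - d_i1 = 13 - (-11.667) = 24.667 cm.
Applying the thin-lens equation again with f_2 = -9 cm and d_o2 = 24.667 cm gives d_i2 = -6.594 cm.

-6.59 cm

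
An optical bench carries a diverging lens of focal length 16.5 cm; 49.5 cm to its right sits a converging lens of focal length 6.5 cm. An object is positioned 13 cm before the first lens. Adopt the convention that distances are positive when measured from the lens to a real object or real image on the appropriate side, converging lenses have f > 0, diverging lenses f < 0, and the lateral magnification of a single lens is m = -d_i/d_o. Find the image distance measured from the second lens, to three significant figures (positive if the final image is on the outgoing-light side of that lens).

7.34 cm

Applying the thin-lens equation to the first lens, 1/(-16.5) = 1/13 + 1/d_i1, which gives d_i1 = -7.271 cm.
The intermediate image is virtual, 7.271 cm to the left of lens 1, so d_o2 = L - d_i1 = 49.5 - (-7.271) = 56.771 cm.
Applying the thin-lens equation again with f_2 = 6.5 cm and d_o2 = 56.771 cm gives d_i2 = 7.340 cm.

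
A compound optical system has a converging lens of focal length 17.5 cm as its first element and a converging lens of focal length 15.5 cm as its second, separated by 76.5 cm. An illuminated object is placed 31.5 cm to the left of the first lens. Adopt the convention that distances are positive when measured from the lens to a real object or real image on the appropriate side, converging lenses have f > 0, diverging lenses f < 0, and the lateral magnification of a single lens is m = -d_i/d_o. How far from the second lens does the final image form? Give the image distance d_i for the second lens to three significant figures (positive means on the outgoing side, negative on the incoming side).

26.6 cm

Applying the thin-lens equation to the first lens, 1/17.5 = 1/31.5 + 1/d_i1, which gives d_i1 = 39.375 cm.
The intermediate image is 39.375 cm to the right of lens 1, so d_o2 = L - d_i1 = 76.5 - 39.375 = 37.125 cm.
Applying the thin-lens equation again with f_2 = 15.5 cm and d_o2 = 37.125 cm gives d_i2 = 26.610 cm.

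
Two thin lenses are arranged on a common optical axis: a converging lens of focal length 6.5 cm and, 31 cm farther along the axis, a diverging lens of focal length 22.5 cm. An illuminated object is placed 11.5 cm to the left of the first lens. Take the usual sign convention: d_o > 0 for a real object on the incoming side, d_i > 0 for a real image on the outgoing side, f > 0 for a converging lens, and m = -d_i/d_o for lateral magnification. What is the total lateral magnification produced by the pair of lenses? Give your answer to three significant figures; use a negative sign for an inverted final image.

-0.759

Lens 1: 1/d_i1 = 1/f_1 - 1/d_o1 = 1/6.5 - 1/11.5 = 0.06689 cm^-1, so d_i1 = 14.950 cm.
m_1 = -(14.950)/11.5 = -1.3000.
That image sits 16.050 cm in front of the second lens, so d_o2 = 16.050 cm.
Lens 2: 1/d_i2 = 1/f_2 - 1/d_o2 = 1/(-22.5) - 1/(16.050) = -0.10675 cm^-1, so d_i2 = -9.368 cm.
m_2 = -(-9.368)/(16.050) = 0.5837.
The system's lateral magnification is m_1 m_2 = (-1.3000)(0.5837) = -0.7588.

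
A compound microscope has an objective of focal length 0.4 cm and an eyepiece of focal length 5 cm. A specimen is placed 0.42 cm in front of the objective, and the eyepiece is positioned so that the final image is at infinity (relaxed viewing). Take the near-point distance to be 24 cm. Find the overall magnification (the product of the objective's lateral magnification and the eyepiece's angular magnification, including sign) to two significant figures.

Objective: 1/d_i = 1/f_obj - 1/d_o = 1/0.4 - 1/0.42 = 0.11905 cm^-1, so d_i = 8.400 cm.
m_obj = -d_i/d_o = -8.400/0.42 = -20.000.
Eyepiece angular magnification (image at infinity): M_eye = D/f_e = 24/5 = 4.800.
Overall M = m_obj x M_eye = (-20.000)(4.800) = -96.00.

-96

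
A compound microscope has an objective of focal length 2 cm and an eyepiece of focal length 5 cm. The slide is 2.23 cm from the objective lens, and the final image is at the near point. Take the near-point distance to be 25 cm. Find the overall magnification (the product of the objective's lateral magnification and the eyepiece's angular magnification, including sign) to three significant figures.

Objective: 1/d_i = 1/f_obj - 1/d_o = 1/2 - 1/2.23 = 0.05157 cm^-1, so d_i = 19.391 cm.
m_obj = -d_i/d_o = -19.391/2.23 = -8.696.
Eyepiece angular magnification (image at near point): M_eye = 1 + D/f_e = 1 + 25/5 = 6.000.
Overall M = m_obj x M_eye = (-8.696)(6.000) = -52.17.

-52.2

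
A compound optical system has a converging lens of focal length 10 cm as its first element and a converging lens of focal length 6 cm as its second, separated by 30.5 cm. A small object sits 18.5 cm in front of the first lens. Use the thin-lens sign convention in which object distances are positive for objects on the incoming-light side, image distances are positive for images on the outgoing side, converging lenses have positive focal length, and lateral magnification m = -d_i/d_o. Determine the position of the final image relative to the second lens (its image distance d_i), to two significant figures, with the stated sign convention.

19 cm

Applying the thin-lens equation to the first lens, 1/10 = 1/18.5 + 1/d_i1, which gives d_i1 = 21.765 cm.
Object distance for lens 2: d_o2 = 30.5 - 21.765 = 8.735 cm.
Applying the thin-lens equation again with f_2 = 6 cm and d_o2 = 8.735 cm gives d_i2 = 19.161 cm.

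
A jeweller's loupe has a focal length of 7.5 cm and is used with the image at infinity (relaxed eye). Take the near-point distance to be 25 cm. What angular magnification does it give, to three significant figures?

3.33

M = D/f = 25/7.5 = 3.333.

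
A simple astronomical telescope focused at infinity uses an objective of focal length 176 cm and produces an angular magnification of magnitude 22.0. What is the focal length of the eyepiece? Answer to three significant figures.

8.00 cm

|M| = f_obj/f_eye, so f_eye = f_obj/|M| = 176/22.0 = 8.000 cm.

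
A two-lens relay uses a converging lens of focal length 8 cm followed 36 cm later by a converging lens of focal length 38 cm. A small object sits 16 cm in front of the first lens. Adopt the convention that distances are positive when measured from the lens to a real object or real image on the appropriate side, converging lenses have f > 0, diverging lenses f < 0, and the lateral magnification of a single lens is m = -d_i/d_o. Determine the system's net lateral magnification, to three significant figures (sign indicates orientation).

-2.11

First lens: d_i1 = 1/(1/8 - 1/16) = 16.000 cm.
m_1 = -(16.000)/16 = -1.0000.
That image sits 20.000 cm in front of the second lens, so d_o2 = 20.000 cm.
Second lens: d_i2 = 1/(1/38 - 1/(20.000)) = -42.222 cm.
m_2 = -(-42.222)/(20.000) = 2.1111.
The system's lateral magnification is m_1 m_2 = (-1.0000)(2.1111) = -2.1111.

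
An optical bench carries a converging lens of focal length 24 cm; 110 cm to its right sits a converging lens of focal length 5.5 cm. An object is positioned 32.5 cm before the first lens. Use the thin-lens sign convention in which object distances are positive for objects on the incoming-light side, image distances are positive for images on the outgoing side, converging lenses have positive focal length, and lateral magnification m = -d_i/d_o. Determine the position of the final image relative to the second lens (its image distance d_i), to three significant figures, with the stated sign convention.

7.88 cm

First lens: d_i1 = 1/(1/24 - 1/32.5) = 91.765 cm.
The intermediate image is 91.765 cm to the right of lens 1, so d_o2 = L - d_i1 = 110 - 91.765 = 18.235 cm.
Second lens: d_i2 = 1/(1/5.5 - 1/(18.235)) = 7.875 cm.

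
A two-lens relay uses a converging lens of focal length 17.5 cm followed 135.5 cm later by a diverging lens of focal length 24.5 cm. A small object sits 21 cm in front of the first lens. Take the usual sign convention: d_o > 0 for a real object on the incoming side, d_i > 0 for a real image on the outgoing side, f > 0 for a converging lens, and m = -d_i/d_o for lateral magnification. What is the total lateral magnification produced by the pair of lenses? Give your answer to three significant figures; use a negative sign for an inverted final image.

Lens 1: 1/d_i1 = 1/f_1 - 1/d_o1 = 1/17.5 - 1/21 = 0.00952 cm^-1, so d_i1 = 105.000 cm.
m_1 = -(105.000)/21 = -5.0000.
The intermediate image is 105.000 cm to the right of lens 1, so d_o2 = L - d_i1 = 135.5 - 105.000 = 30.500 cm.
Lens 2: 1/d_i2 = 1/f_2 - 1/d_o2 = 1/(-24.5) - 1/(30.500) = -0.07360 cm^-1, so d_i2 = -13.586 cm.
m_2 = -(-13.586)/(30.500) = 0.4455.
Overall magnification: m = m_1 m_2 = -2.2273.

-2.23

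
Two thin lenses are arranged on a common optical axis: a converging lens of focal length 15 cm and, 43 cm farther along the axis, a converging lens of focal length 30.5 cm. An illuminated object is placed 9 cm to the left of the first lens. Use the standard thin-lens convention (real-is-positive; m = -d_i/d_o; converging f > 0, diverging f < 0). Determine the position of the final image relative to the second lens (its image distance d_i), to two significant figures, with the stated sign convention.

57 cm

Lens 1: 1/d_i1 = 1/f_1 - 1/d_o1 = 1/15 - 1/9 = -0.04444 cm^-1, so d_i1 = -22.500 cm.
The intermediate image is virtual, 22.500 cm to the left of lens 1, so d_o2 = L - d_i1 = 43 - (-22.500) = 65.500 cm.
Lens 2: 1/d_i2 = 1/f_2 - 1/d_o2 = 1/30.5 - 1/(65.500) = 0.01752 cm^-1, so d_i2 = 57.079 cm.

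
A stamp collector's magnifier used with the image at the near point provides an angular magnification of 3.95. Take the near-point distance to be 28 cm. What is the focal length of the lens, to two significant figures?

9.5 cm

For the image at the near point, M = 1 + D/f.
f = D/(M - 1) = 28/(3.95 - 1) = 9.492 cm.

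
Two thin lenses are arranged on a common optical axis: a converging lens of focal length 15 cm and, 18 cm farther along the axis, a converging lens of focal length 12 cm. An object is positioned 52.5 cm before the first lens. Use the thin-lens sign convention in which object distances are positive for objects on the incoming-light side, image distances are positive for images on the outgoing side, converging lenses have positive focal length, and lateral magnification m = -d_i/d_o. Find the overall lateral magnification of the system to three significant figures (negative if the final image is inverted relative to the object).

-0.320

First lens: d_i1 = 1/(1/15 - 1/52.5) = 21.000 cm.
m_1 = -(21.000)/52.5 = -0.4000.
Since 21.000 cm > 18 cm, the first image lies past the second lens and serves as a virtual object: d_o2 = L - d_i1 = -3.000 cm.
Second lens: d_i2 = 1/(1/12 - 1/(-3.000)) = 2.400 cm.
m_2 = -(2.400)/(-3.000) = 0.8000.
The system's lateral magnification is m_1 m_2 = (-0.4000)(0.8000) = -0.3200.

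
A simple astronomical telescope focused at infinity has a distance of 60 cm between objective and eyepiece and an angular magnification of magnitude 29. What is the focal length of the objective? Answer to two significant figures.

58 cm

In normal adjustment the tube length equals f_obj + f_eye and |M| = f_obj/f_eye.
So f_obj = 29 f_eye and 29 f_eye + f_eye = 60 cm, giving f_eye = 60/30 = 2.000 cm and f_obj = 58.000 cm.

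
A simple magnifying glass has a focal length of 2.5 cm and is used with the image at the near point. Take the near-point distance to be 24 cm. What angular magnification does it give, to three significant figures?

M = 1 + D/f = 1 + 24/2.5 = 10.600.

10.6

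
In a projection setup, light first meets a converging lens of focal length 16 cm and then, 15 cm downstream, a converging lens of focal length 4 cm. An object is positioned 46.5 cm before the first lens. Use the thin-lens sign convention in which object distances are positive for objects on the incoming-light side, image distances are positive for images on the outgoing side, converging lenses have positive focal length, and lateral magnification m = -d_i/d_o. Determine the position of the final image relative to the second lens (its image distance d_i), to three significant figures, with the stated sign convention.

First lens: d_i1 = 1/(1/16 - 1/46.5) = 24.393 cm.
Since 24.393 cm > 15 cm, the first image lies past the second lens and serves as a virtual object: d_o2 = L - d_i1 = -9.393 cm.
Second lens: d_i2 = 1/(1/4 - 1/(-9.393)) = 2.805 cm.

2.81 cm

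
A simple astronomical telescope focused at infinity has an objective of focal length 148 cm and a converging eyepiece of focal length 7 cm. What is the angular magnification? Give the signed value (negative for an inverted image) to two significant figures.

-21

M = -f_obj/f_eye = -148/(7) = -21.143.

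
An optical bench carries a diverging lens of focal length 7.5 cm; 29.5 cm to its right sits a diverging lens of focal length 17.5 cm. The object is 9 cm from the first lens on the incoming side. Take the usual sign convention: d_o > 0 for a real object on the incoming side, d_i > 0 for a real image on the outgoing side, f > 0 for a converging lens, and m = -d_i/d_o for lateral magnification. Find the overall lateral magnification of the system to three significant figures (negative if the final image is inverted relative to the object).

Lens 1: 1/d_i1 = 1/f_1 - 1/d_o1 = 1/(-7.5) - 1/9 = -0.24444 cm^-1, so d_i1 = -4.091 cm.
m_1 = -(-4.091)/9 = 0.4545.
The intermediate image is virtual, 4.091 cm to the left of lens 1, so d_o2 = L - d_i1 = 29.5 - (-4.091) = 33.591 cm.
Lens 2: 1/d_i2 = 1/f_2 - 1/d_o2 = 1/(-17.5) - 1/(33.591) = -0.08691 cm^-1, so d_i2 = -11.506 cm.
m_2 = -(-11.506)/(33.591) = 0.3425.
Overall magnification: m = m_1 m_2 = 0.1557.

0.156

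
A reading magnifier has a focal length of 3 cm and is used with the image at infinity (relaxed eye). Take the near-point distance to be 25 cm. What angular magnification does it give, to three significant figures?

8.33

M = D/f = 25/3 = 8.333.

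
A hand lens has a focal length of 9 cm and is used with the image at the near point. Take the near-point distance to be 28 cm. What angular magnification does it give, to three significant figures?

4.11

M = 1 + D/f = 1 + 28/9 = 4.111.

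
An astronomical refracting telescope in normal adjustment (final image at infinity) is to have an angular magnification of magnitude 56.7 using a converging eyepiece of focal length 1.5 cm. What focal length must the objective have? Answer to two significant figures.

85 cm

|M| = f_obj/|f_eye|, so f_obj = |M| x |f_eye| = 56.7 x 1.5 = 85.050 cm.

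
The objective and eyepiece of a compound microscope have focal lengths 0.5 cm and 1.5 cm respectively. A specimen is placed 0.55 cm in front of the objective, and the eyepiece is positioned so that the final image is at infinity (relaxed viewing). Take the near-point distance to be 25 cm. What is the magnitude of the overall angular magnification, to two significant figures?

170

Objective: 1/d_i = 1/f_obj - 1/d_o = 1/0.5 - 1/0.55 = 0.18182 cm^-1, so d_i = 5.500 cm.
m_obj = -d_i/d_o = -5.500/0.55 = -10.000.
Eyepiece angular magnification (image at infinity): M_eye = D/f_e = 25/1.5 = 16.667.
Overall M = m_obj x M_eye = (-10.000)(16.667) = -166.67.
|M| = 166.67.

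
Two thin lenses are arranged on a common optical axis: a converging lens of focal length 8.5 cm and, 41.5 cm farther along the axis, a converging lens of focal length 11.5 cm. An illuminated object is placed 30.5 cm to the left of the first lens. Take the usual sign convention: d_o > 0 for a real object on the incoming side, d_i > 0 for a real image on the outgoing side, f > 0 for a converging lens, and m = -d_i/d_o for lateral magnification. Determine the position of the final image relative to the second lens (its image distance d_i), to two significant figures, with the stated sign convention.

19 cm

Lens 1: 1/d_i1 = 1/f_1 - 1/d_o1 = 1/8.5 - 1/30.5 = 0.08486 cm^-1, so d_i1 = 11.784 cm.
That image sits 29.716 cm in front of the second lens, so d_o2 = 29.716 cm.
Lens 2: 1/d_i2 = 1/f_2 - 1/d_o2 = 1/11.5 - 1/(29.716) = 0.05330 cm^-1, so d_i2 = 18.760 cm.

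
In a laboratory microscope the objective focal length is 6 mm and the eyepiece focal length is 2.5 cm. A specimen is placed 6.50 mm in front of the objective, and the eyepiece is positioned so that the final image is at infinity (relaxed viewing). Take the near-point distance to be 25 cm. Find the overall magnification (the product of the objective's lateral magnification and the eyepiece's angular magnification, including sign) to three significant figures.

Convert to cm: f_obj = 6 mm = 0.6 cm; d_o = 6.50 mm = 0.65 cm.
Objective: 1/d_i = 1/f_obj - 1/d_o = 1/0.6 - 1/0.65 = 0.12821 cm^-1, so d_i = 7.800 cm.
m_obj = -d_i/d_o = -7.800/0.65 = -12.000.
Eyepiece angular magnification (image at infinity): M_eye = D/f_e = 25/2.5 = 10.000.
Overall M = m_obj x M_eye = (-12.000)(10.000) = -120.00.

-120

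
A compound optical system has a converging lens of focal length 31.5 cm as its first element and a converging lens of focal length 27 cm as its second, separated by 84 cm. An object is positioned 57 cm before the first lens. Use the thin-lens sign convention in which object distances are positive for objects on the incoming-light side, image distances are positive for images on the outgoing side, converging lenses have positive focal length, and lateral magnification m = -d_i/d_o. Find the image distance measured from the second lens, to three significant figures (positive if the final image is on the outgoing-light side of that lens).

-27.4 cm

Applying the thin-lens equation to the first lens, 1/31.5 = 1/57 + 1/d_i1, which gives d_i1 = 70.412 cm.
Object distance for lens 2: d_o2 = 84 - 70.412 = 13.588 cm.
Applying the thin-lens equation again with f_2 = 27 cm and d_o2 = 13.588 cm gives d_i2 = -27.355 cm.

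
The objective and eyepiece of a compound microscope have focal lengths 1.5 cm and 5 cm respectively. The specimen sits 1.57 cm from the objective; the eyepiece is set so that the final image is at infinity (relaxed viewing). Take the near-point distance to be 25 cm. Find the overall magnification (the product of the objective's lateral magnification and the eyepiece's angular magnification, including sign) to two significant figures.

-110

Objective: 1/d_i = 1/f_obj - 1/d_o = 1/1.5 - 1/1.57 = 0.02972 cm^-1, so d_i = 33.643 cm.
m_obj = -d_i/d_o = -33.643/1.57 = -21.429.
Eyepiece angular magnification (image at infinity): M_eye = D/f_e = 25/5 = 5.000.
Overall M = m_obj x M_eye = (-21.429)(5.000) = -107.14.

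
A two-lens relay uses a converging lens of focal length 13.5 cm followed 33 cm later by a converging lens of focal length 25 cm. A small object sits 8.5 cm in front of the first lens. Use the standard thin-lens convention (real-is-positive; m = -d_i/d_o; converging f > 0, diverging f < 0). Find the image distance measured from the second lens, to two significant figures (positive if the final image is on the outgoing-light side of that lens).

Applying the thin-lens equation to the first lens, 1/13.5 = 1/8.5 + 1/d_i1, which gives d_i1 = -22.950 cm.
With d_i1 < 0 the first image is virtual and lies on the object side; the object distance for lens 2 is d_o2 = 33 - (-22.950) = 55.950 cm.
Applying the thin-lens equation again with f_2 = 25 cm and d_o2 = 55.950 cm gives d_i2 = 45.194 cm.

45 cm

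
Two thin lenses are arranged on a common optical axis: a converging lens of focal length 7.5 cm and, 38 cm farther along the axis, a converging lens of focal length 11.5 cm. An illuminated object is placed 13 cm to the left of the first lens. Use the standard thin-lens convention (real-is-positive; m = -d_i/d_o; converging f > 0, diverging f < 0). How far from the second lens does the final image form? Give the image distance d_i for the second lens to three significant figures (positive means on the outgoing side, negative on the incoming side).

Applying the thin-lens equation to the first lens, 1/7.5 = 1/13 + 1/d_i1, which gives d_i1 = 17.727 cm.
Object distance for lens 2: d_o2 = 38 - 17.727 = 20.273 cm.
Applying the thin-lens equation again with f_2 = 11.5 cm and d_o2 = 20.273 cm gives d_i2 = 26.575 cm.

26.6 cm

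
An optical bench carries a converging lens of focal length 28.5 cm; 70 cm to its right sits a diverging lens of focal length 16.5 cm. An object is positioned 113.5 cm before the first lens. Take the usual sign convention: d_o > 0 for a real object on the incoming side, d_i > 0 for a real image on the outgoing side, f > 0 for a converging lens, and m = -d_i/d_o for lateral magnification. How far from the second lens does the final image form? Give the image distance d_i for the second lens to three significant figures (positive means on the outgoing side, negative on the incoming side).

-10.9 cm

Lens 1: 1/d_i1 = 1/f_1 - 1/d_o1 = 1/28.5 - 1/113.5 = 0.02628 cm^-1, so d_i1 = 38.056 cm.
That image sits 31.944 cm in front of the second lens, so d_o2 = 31.944 cm.
Lens 2: 1/d_i2 = 1/f_2 - 1/d_o2 = 1/(-16.5) - 1/(31.944) = -0.09191 cm^-1, so d_i2 = -10.880 cm.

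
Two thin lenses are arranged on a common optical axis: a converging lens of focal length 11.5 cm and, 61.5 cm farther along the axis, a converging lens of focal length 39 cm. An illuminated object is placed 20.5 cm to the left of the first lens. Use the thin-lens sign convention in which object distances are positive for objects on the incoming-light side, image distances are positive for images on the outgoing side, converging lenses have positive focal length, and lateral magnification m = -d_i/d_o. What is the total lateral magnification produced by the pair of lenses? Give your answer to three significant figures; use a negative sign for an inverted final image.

Applying the thin-lens equation to the first lens, 1/11.5 = 1/20.5 + 1/d_i1, which gives d_i1 = 26.194 cm.
Its lateral magnification is m_1 = -d_i1/d_o1 = -(26.194)/20.5 = -1.2778.
Object distance for lens 2: d_o2 = 61.5 - 26.194 = 35.306 cm.
Applying the thin-lens equation again with f_2 = 39 cm and d_o2 = 35.306 cm gives d_i2 = -372.699 cm.
m_2 = -(-372.699)/(35.306) = 10.5564.
Total m = m_1 x m_2 = (-1.2778)(10.5564) = -13.4887.

-13.5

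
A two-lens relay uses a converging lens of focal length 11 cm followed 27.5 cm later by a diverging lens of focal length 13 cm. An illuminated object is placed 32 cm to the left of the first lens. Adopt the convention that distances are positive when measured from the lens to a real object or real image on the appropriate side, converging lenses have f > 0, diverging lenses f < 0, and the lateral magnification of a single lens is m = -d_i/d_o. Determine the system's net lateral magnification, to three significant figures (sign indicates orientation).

Applying the thin-lens equation to the first lens, 1/11 = 1/32 + 1/d_i1, which gives d_i1 = 16.762 cm.
Its lateral magnification is m_1 = -d_i1/d_o1 = -(16.762)/32 = -0.5238.
The intermediate image is 16.762 cm to the right of lens 1, so d_o2 = L - d_i1 = 27.5 - 16.762 = 10.738 cm.
Applying the thin-lens equation again with f_2 = -13 cm and d_o2 = 10.738 cm gives d_i2 = -5.881 cm.
m_2 = -(-5.881)/(10.738) = 0.5476.
Overall magnification: m = m_1 m_2 = -0.2869.

-0.287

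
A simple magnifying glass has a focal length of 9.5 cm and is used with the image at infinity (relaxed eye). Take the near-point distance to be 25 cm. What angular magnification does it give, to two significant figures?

2.6

M = D/f = 25/9.5 = 2.632.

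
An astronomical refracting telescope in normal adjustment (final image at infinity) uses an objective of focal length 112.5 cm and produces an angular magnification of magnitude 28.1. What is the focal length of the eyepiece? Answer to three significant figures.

4.00 cm

|M| = f_obj/f_eye, so f_eye = f_obj/|M| = 112.5/28.1 = 4.004 cm.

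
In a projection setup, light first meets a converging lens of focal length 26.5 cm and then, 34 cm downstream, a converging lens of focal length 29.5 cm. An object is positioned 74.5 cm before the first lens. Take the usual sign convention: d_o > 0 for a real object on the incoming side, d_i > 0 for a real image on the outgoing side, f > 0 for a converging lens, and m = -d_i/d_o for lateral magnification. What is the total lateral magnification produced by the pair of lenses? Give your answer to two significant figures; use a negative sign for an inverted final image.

Lens 1: 1/d_i1 = 1/f_1 - 1/d_o1 = 1/26.5 - 1/74.5 = 0.02431 cm^-1, so d_i1 = 41.130 cm.
m_1 = -(41.130)/74.5 = -0.5521.
This image would form 41.130 cm past lens 1, i.e. 7.130 cm beyond lens 2, so it is a virtual object for lens 2: d_o2 = 34 - 41.130 = -7.130 cm.
Lens 2: 1/d_i2 = 1/f_2 - 1/d_o2 = 1/29.5 - 1/(-7.130) = 0.17415 cm^-1, so d_i2 = 5.742 cm.
m_2 = -(5.742)/(-7.130) = 0.8053.
The system's lateral magnification is m_1 m_2 = (-0.5521)(0.8053) = -0.4446.

-0.44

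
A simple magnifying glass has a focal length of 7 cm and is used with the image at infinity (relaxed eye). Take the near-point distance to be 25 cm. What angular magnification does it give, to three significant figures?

3.57

M = D/f = 25/7 = 3.571.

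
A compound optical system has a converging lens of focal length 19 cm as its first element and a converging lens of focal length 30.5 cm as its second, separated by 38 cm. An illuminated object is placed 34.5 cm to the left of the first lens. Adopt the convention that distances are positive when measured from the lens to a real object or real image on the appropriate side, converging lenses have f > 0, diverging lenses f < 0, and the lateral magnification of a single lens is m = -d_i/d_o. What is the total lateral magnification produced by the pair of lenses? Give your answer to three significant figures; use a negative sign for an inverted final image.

-1.07

Lens 1: 1/d_i1 = 1/f_1 - 1/d_o1 = 1/19 - 1/34.5 = 0.02365 cm^-1, so d_i1 = 42.290 cm.
m_1 = -(42.290)/34.5 = -1.2258.
Since 42.290 cm > 38 cm, the first image lies past the second lens and serves as a virtual object: d_o2 = L - d_i1 = -4.290 cm.
Lens 2: 1/d_i2 = 1/f_2 - 1/d_o2 = 1/30.5 - 1/(-4.290) = 0.26587 cm^-1, so d_i2 = 3.761 cm.
m_2 = -(3.761)/(-4.290) = 0.8767.
Overall magnification: m = m_1 m_2 = -1.0746.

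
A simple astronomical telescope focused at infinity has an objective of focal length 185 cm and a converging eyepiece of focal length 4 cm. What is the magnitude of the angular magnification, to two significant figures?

46

|M| = f_obj/|f_eye| = 185/4 = 46.250.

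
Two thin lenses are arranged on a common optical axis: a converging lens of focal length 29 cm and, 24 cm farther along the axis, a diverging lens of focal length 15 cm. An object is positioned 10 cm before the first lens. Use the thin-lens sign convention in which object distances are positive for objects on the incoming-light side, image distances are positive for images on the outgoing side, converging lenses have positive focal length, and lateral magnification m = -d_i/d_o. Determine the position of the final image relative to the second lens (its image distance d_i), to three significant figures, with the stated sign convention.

First lens: d_i1 = 1/(1/29 - 1/10) = -15.263 cm.
The intermediate image is virtual, 15.263 cm to the left of lens 1, so d_o2 = L - d_i1 = 24 - (-15.263) = 39.263 cm.
Second lens: d_i2 = 1/(1/(-15) - 1/(39.263)) = -10.854 cm.

-10.9 cm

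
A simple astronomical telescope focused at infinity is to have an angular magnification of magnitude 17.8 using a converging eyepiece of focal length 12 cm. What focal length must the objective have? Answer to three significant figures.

|M| = f_obj/|f_eye|, so f_obj = |M| x |f_eye| = 17.8 x 12 = 213.600 cm.

214 cm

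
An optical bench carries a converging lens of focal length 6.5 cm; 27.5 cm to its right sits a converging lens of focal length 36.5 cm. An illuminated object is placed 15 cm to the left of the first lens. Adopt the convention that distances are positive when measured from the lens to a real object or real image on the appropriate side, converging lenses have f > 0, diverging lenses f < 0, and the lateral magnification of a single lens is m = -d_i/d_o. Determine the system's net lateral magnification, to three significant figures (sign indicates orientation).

-1.36

Lens 1: 1/d_i1 = 1/f_1 - 1/d_o1 = 1/6.5 - 1/15 = 0.08718 cm^-1, so d_i1 = 11.471 cm.
m_1 = -(11.471)/15 = -0.7647.
Object distance for lens 2: d_o2 = 27.5 - 11.471 = 16.029 cm.
Lens 2: 1/d_i2 = 1/f_2 - 1/d_o2 = 1/36.5 - 1/(16.029) = -0.03499 cm^-1, so d_i2 = -28.581 cm.
m_2 = -(-28.581)/(16.029) = 1.7830.
The system's lateral magnification is m_1 m_2 = (-0.7647)(1.7830) = -1.3635.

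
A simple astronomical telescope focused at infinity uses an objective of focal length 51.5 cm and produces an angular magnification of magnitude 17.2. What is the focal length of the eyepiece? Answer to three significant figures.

2.99 cm

|M| = f_obj/f_eye, so f_eye = f_obj/|M| = 51.5/17.2 = 2.994 cm.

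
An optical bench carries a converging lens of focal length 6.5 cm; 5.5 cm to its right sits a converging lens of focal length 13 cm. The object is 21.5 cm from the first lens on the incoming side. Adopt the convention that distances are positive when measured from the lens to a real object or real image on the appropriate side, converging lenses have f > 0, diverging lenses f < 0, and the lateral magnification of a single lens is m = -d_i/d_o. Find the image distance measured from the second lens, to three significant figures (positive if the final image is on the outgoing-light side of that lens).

2.95 cm

Lens 1: 1/d_i1 = 1/f_1 - 1/d_o1 = 1/6.5 - 1/21.5 = 0.10733 cm^-1, so d_i1 = 9.317 cm.
Since 9.317 cm > 5.5 cm, the first image lies past the second lens and serves as a virtual object: d_o2 = L - d_i1 = -3.817 cm.
Lens 2: 1/d_i2 = 1/f_2 - 1/d_o2 = 1/13 - 1/(-3.817) = 0.33893 cm^-1, so d_i2 = 2.950 cm.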